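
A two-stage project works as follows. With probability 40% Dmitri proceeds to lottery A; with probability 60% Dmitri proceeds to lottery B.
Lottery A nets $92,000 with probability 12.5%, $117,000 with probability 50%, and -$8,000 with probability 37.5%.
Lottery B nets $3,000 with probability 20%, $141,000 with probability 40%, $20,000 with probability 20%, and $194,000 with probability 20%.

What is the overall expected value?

$86,680

EV(A) = 0.125 × 92000 + 0.5 × 117000 + 0.375 × (-8000) = 11500 + 58500 − 3000 = 67000
EV(B) = 0.2 × 3000 + 0.4 × 141000 + 0.2 × 20000 + 0.2 × 194000 = 600 + 56400 + 4000 + 38800 = 99800
Overall = 0.4 × 67000 + 0.6 × 99800 = 26800 + 59880 = 86680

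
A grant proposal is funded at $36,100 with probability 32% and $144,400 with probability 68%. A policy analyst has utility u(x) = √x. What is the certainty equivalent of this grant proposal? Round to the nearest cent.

$101,888.64

E[u] = 0.32·√36100 + 0.68·√144400 = 0.32·190 + 0.68·380 = 319.2
CE = (319.2)² = 101888.64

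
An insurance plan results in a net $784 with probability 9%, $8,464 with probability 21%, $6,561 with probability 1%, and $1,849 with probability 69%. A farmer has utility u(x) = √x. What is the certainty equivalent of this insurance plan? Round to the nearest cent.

$2,737.38

E[u] = 0.09·√784 + 0.21·√8464 + 0.01·√6561 + 0.69·√1849 = 0.09·28 + 0.21·92 + 0.01·81 + 0.69·43 = 52.32
CE = (52.32)² = 2737.3824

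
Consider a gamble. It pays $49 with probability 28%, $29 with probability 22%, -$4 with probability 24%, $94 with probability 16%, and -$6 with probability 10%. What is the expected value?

$33.58

EV = 0.28 × 49 + 0.22 × 29 + 0.24 × (-4) + 0.16 × 94 + 0.1 × (-6) = 13.72 + 6.38 − 0.96 + 15.04 − 0.6 = 33.58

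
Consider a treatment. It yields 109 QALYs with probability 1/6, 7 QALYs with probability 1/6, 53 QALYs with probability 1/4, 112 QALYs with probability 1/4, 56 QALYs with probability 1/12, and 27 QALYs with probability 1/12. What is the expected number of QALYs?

67.5 QALYs

EV = 1/6 × 109 + 1/6 × 7 + 1/4 × 53 + 1/4 × 112 + 1/12 × 56 + 1/12 × 27 = 18.1667 + 1.1667 + 13.25 + 28 + 4.6667 + 2.25 = 67.5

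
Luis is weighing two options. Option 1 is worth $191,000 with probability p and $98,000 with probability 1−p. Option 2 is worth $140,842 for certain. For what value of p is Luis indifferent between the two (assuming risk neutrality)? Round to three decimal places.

p = 0.461

p·191000 + (1−p)·98000 = 140842
93000p + 98000 = 140842
p = (140842 − 98000) / 93000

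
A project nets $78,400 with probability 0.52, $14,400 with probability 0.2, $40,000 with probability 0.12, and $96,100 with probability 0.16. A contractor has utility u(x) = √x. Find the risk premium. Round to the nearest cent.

$4,677.76

E[u] = 0.52·√78400 + 0.2·√14400 + 0.12·√40000 + 0.16·√96100 = 0.52·280 + 0.2·120 + 0.12·200 + 0.16·310 = 243.2
CE = (243.2)² = 59146.24
Risk premium = EV − CE = 63824 − 59146.24 = 4677.76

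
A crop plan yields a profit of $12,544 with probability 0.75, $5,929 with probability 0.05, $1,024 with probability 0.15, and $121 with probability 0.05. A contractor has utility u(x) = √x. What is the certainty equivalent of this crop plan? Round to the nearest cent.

E[u] = 0.75·√12544 + 0.05·√5929 + 0.15·√1024 + 0.05·√121 = 0.75·112 + 0.05·77 + 0.15·32 + 0.05·11 = 93.2
CE = (93.2)² = 8686.24

$8,686.24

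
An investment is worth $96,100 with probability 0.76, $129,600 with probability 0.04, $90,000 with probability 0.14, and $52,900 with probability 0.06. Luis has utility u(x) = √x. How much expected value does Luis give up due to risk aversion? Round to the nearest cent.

$480.36

E[u] = 0.76·√96100 + 0.04·√129600 + 0.14·√90000 + 0.06·√52900 = 0.76·310 + 0.04·360 + 0.14·300 + 0.06·230 = 305.8
CE = (305.8)² = 93513.64
Risk premium = EV − CE = 93994 − 93513.64 = 480.36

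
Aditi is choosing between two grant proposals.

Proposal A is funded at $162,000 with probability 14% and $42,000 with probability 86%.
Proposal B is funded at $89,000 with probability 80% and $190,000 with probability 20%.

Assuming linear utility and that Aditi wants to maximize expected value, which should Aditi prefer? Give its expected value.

Proposal A = 0.14 × 162000 + 0.86 × 42000 = 22680 + 36120 = 58800
Proposal B = 0.8 × 89000 + 0.2 × 190000 = 71200 + 38000 = 109200

Proposal B ($109,200)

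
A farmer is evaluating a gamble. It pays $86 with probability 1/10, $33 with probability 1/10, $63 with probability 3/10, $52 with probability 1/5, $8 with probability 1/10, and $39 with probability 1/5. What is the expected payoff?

$49.80

EV = 1/10 × 86 + 1/10 × 33 + 3/10 × 63 + 1/5 × 52 + 1/10 × 8 + 1/5 × 39 = 8.6 + 3.3 + 18.9 + 10.4 + 0.8 + 7.8 = 49.8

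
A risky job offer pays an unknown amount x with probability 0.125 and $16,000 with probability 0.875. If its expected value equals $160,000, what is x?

x = $1,168,000

0.125·x + 0.875·16000 = 160000
0.125·x = 160000 − 14000 = 146000
x = 146000 / 0.125 = 1168000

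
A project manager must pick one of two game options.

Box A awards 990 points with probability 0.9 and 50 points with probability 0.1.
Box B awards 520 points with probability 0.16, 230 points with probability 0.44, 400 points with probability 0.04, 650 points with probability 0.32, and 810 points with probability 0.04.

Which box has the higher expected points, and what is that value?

Box A = 0.9 × 990 + 0.1 × 50 = 891 + 5 = 896
Box B = 0.16 × 520 + 0.44 × 230 + 0.04 × 400 + 0.32 × 650 + 0.04 × 810 = 83.2 + 101.2 + 16 + 208 + 32.4 = 440.8

Box A (896 points)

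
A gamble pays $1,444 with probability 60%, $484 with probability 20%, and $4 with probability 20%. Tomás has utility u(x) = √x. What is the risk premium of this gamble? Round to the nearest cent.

$202.24

E[u] = 0.6·√1444 + 0.2·√484 + 0.2·√4 = 0.6·38 + 0.2·22 + 0.2·2 = 27.6
CE = (27.6)² = 761.76
Risk premium = EV − CE = 964 − 761.76 = 202.24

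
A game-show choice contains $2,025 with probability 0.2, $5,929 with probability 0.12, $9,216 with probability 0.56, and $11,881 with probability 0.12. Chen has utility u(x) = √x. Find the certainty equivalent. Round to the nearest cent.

E[u] = 0.2·√2025 + 0.12·√5929 + 0.56·√9216 + 0.12·√11881 = 0.2·45 + 0.12·77 + 0.56·96 + 0.12·109 = 85.08
CE = (85.08)² = 7238.6064

$7,238.61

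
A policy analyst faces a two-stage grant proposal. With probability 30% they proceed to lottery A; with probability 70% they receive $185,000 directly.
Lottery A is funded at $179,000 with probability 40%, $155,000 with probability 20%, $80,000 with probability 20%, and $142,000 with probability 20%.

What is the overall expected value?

$173,600

EV(A) = 0.4 × 179000 + 0.2 × 155000 + 0.2 × 80000 + 0.2 × 142000 = 71600 + 31000 + 16000 + 28400 = 147000
Branch B: 185000 (certain)
Overall = 0.3 × 147000 + 0.7 × 185000 = 44100 + 129500 = 173600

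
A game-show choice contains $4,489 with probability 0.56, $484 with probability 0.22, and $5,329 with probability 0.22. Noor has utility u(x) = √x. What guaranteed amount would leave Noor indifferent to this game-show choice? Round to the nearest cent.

$3,412.90

E[u] = 0.56·√4489 + 0.22·√484 + 0.22·√5329 = 0.56·67 + 0.22·22 + 0.22·73 = 58.42
CE = (58.42)² = 3412.8964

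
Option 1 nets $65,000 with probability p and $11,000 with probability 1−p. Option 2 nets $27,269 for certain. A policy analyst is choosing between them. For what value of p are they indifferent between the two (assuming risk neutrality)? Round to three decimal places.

p·65000 + (1−p)·11000 = 27269
54000p + 11000 = 27269
p = (27269 − 11000) / 54000

p = 0.301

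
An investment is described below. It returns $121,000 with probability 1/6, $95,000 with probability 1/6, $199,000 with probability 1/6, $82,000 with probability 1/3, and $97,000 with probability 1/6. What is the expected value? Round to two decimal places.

EV = 1/6 × 121000 + 1/6 × 95000 + 1/6 × 199000 + 1/3 × 82000 + 1/6 × 97000 = 20166.6667 + 15833.3333 + 33166.6667 + 27333.3333 + 16166.6667 = 112666.6667

$112,666.67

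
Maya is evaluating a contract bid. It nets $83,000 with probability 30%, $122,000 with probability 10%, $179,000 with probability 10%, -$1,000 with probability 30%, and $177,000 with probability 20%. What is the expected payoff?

EV = 0.3 × 83000 + 0.1 × 122000 + 0.1 × 179000 + 0.3 × (-1000) + 0.2 × 177000 = 24900 + 12200 + 17900 − 300 + 35400 = 90100

$90,100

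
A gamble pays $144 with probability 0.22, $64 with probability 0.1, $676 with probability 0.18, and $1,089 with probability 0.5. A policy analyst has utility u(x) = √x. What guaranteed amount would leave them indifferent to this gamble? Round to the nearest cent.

$606.14

E[u] = 0.22·√144 + 0.1·√64 + 0.18·√676 + 0.5·√1089 = 0.22·12 + 0.1·8 + 0.18·26 + 0.5·33 = 24.62
CE = (24.62)² = 606.1444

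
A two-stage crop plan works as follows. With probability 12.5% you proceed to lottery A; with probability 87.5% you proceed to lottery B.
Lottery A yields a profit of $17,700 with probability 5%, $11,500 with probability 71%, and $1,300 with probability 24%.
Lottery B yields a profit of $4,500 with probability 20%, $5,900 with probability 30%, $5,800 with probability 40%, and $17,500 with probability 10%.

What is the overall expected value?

EV(A) = 0.05 × 17700 + 0.71 × 11500 + 0.24 × 1300 = 885 + 8165 + 312 = 9362
EV(B) = 0.2 × 4500 + 0.3 × 5900 + 0.4 × 5800 + 0.1 × 17500 = 900 + 1770 + 2320 + 1750 = 6740
Overall = 0.125 × 9362 + 0.875 × 6740 = 1170.25 + 5897.5 = 7067.75

$7,067.75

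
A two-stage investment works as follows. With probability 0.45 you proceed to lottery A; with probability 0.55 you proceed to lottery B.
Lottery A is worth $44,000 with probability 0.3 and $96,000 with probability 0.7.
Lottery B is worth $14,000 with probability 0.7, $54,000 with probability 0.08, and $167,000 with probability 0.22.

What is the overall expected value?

EV(A) = 0.3 × 44000 + 0.7 × 96000 = 13200 + 67200 = 80400
EV(B) = 0.7 × 14000 + 0.08 × 54000 + 0.22 × 167000 = 9800 + 4320 + 36740 = 50860
Overall = 0.45 × 80400 + 0.55 × 50860 = 36180 + 27973 = 64153

$64,153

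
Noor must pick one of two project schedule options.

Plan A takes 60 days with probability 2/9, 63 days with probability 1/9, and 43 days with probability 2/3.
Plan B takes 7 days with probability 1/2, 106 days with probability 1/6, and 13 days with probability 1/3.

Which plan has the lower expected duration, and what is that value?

Plan A = 2/9 × 60 + 1/9 × 63 + 2/3 × 43 = 13.3333 + 7 + 28.6667 = 49
Plan B = 1/2 × 7 + 1/6 × 106 + 1/3 × 13 = 3.5 + 17.6667 + 4.3333 = 25.5

Plan B (25.5 days)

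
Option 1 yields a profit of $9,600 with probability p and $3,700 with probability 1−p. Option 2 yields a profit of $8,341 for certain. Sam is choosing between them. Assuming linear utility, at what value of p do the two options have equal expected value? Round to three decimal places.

p = 0.787

p·9600 + (1−p)·3700 = 8341
5900p + 3700 = 8341
p = (8341 − 3700) / 5900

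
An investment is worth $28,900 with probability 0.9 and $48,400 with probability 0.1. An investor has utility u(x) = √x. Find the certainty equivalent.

$30,625

E[u] = 0.9·√28900 + 0.1·√48400 = 0.9·170 + 0.1·220 = 175
CE = (175)² = 30625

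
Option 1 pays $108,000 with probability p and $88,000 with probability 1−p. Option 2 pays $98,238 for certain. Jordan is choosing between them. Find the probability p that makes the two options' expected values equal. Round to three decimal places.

p = 0.512

p·108000 + (1−p)·88000 = 98238
20000p + 88000 = 98238
p = (98238 − 88000) / 20000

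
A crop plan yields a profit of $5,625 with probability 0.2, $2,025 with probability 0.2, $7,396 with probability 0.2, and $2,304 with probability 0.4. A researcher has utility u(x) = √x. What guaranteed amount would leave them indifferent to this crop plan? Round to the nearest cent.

$3,648.16

E[u] = 0.2·√5625 + 0.2·√2025 + 0.2·√7396 + 0.4·√2304 = 0.2·75 + 0.2·45 + 0.2·86 + 0.4·48 = 60.4
CE = (60.4)² = 3648.16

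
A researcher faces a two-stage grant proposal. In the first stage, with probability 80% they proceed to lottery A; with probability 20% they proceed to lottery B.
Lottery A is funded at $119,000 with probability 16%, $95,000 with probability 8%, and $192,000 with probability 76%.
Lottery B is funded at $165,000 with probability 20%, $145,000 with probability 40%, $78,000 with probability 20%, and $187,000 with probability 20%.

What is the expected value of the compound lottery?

EV(A) = 0.16 × 119000 + 0.08 × 95000 + 0.76 × 192000 = 19040 + 7600 + 145920 = 172560
EV(B) = 0.2 × 165000 + 0.4 × 145000 + 0.2 × 78000 + 0.2 × 187000 = 33000 + 58000 + 15600 + 37400 = 144000
Overall = 0.8 × 172560 + 0.2 × 144000 = 138048 + 28800 = 166848

$166,848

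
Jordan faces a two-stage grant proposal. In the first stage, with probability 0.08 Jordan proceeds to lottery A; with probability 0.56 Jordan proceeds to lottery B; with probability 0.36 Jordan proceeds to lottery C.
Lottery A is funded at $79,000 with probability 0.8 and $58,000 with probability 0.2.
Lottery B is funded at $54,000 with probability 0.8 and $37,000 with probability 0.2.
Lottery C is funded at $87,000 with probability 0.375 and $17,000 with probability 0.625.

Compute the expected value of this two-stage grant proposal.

EV(A) = 0.8 × 79000 + 0.2 × 58000 = 63200 + 11600 = 74800
EV(B) = 0.8 × 54000 + 0.2 × 37000 = 43200 + 7400 = 50600
EV(C) = 0.375 × 87000 + 0.625 × 17000 = 32625 + 10625 = 43250
Overall = 0.08 × 74800 + 0.56 × 50600 + 0.36 × 43250 = 5984 + 28336 + 15570 = 49890

$49,890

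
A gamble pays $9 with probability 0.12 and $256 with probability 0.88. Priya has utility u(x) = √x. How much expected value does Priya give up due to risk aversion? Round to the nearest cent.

E[u] = 0.12·√9 + 0.88·√256 = 0.12·3 + 0.88·16 = 14.44
CE = (14.44)² = 208.5136
Risk premium = EV − CE = 226.36 − 208.5136 = 17.8464

$17.85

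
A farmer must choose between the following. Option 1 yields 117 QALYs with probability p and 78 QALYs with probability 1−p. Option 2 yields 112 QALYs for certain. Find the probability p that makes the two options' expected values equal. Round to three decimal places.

p·117 + (1−p)·78 = 112
39p + 78 = 112
p = (112 − 78) / 39

p = 0.872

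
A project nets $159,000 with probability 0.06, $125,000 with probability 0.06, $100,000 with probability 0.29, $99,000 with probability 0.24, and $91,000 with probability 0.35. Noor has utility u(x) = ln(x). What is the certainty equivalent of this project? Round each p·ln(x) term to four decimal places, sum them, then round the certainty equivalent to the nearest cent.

$100,579.12

E[u] = 0.06·ln(159000) + 0.06·ln(125000) + 0.29·ln(100000) + 0.24·ln(99000) + 0.35·ln(91000) = 0.7186 + 0.7042 + 3.3387 + 2.7607 + 3.9965 = 11.5187
CE = e^11.5187 ≈ 100579.12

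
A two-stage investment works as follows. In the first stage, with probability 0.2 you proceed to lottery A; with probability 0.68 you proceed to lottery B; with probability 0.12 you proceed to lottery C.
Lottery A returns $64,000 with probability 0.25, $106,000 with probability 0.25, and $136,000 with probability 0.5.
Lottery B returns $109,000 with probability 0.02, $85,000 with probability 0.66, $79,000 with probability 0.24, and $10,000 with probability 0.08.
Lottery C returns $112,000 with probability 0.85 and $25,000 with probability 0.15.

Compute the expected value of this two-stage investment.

$87,041.20

EV(A) = 0.25 × 64000 + 0.25 × 106000 + 0.5 × 136000 = 16000 + 26500 + 68000 = 110500
EV(B) = 0.02 × 109000 + 0.66 × 85000 + 0.24 × 79000 + 0.08 × 10000 = 2180 + 56100 + 18960 + 800 = 78040
EV(C) = 0.85 × 112000 + 0.15 × 25000 = 95200 + 3750 = 98950
Overall = 0.2 × 110500 + 0.68 × 78040 + 0.12 × 98950 = 22100 + 53067.2 + 11874 = 87041.2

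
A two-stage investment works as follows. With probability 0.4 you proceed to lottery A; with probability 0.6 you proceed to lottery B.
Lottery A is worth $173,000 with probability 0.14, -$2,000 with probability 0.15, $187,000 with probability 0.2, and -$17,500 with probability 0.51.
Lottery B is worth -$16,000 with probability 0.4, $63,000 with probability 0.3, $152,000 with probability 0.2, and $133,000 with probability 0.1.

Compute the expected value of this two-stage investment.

EV(A) = 0.14 × 173000 + 0.15 × (-2000) + 0.2 × 187000 + 0.51 × (-17500) = 24220 − 300 + 37400 − 8925 = 52395
EV(B) = 0.4 × (-16000) + 0.3 × 63000 + 0.2 × 152000 + 0.1 × 133000 = -6400 + 18900 + 30400 + 13300 = 56200
Overall = 0.4 × 52395 + 0.6 × 56200 = 20958 + 33720 = 54678

$54,678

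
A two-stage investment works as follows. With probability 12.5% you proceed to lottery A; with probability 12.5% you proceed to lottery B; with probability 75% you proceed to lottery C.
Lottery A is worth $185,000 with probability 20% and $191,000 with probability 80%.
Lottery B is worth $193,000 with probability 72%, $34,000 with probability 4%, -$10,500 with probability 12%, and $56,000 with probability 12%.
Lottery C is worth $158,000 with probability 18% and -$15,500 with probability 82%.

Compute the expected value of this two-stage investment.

EV(A) = 0.2 × 185000 + 0.8 × 191000 = 37000 + 152800 = 189800
EV(B) = 0.72 × 193000 + 0.04 × 34000 + 0.12 × (-10500) + 0.12 × 56000 = 138960 + 1360 − 1260 + 6720 = 145780
EV(C) = 0.18 × 158000 + 0.82 × (-15500) = 28440 − 12710 = 15730
Overall = 0.125 × 189800 + 0.125 × 145780 + 0.75 × 15730 = 23725 + 18222.5 + 11797.5 = 53745

$53,745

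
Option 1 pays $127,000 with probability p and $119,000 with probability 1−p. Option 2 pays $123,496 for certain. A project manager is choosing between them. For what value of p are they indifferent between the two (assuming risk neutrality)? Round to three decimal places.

p·127000 + (1−p)·119000 = 123496
8000p + 119000 = 123496
p = (123496 − 119000) / 8000

p = 0.562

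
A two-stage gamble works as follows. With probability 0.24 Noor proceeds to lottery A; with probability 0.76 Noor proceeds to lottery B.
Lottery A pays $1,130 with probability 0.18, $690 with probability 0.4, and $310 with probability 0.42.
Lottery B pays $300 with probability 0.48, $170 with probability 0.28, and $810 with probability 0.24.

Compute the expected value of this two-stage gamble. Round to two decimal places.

EV(A) = 0.18 × 1130 + 0.4 × 690 + 0.42 × 310 = 203.4 + 276 + 130.2 = 609.6
EV(B) = 0.48 × 300 + 0.28 × 170 + 0.24 × 810 = 144 + 47.6 + 194.4 = 386
Overall = 0.24 × 609.6 + 0.76 × 386 = 146.304 + 293.36 = 439.664

$439.66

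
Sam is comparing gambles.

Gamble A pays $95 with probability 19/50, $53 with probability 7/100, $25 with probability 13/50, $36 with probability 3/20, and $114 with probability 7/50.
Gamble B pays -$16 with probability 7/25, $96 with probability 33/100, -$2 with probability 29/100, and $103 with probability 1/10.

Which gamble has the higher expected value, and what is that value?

Gamble A ($67.67)

Gamble A = 19/50 × 95 + 7/100 × 53 + 13/50 × 25 + 3/20 × 36 + 7/50 × 114 = 36.1 + 3.71 + 6.5 + 5.4 + 15.96 = 67.67
Gamble B = 7/25 × (-16) + 33/100 × 96 + 29/100 × (-2) + 1/10 × 103 = -4.48 + 31.68 − 0.58 + 10.3 = 36.92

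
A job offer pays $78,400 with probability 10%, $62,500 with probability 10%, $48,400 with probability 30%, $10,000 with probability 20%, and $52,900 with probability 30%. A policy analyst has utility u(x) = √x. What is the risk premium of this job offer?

$3,216

E[u] = 0.1·√78400 + 0.1·√62500 + 0.3·√48400 + 0.2·√10000 + 0.3·√52900 = 0.1·280 + 0.1·250 + 0.3·220 + 0.2·100 + 0.3·230 = 208
CE = (208)² = 43264
Risk premium = EV − CE = 46480 − 43264 = 3216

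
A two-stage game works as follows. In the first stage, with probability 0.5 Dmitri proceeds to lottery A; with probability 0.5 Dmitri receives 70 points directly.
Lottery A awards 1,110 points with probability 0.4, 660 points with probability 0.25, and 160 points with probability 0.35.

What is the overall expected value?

EV(A) = 0.4 × 1110 + 0.25 × 660 + 0.35 × 160 = 444 + 165 + 56 = 665
Branch B: 70 (certain)
Overall = 0.5 × 665 + 0.5 × 70 = 332.5 + 35 = 367.5

367.5 points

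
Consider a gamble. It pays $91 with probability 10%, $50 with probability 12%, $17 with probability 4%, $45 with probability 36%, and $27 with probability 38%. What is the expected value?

EV = 0.1 × 91 + 0.12 × 50 + 0.04 × 17 + 0.36 × 45 + 0.38 × 27 = 9.1 + 6 + 0.68 + 16.2 + 10.26 = 42.24

$42.24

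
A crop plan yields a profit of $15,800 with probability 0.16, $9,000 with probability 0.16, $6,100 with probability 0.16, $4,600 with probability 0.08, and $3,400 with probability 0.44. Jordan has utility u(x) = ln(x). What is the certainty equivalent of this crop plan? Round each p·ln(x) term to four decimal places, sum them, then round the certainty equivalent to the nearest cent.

$5,714.72

E[u] = 0.16·ln(15800) + 0.16·ln(9000) + 0.16·ln(6100) + 0.08·ln(4600) + 0.44·ln(3400) = 1.5468 + 1.4568 + 1.3946 + 0.6747 + 3.5779 = 8.6508
CE = e^8.6508 ≈ 5714.72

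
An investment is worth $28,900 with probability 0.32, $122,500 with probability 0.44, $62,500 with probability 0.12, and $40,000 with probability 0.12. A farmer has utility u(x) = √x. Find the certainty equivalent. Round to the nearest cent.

E[u] = 0.32·√28900 + 0.44·√122500 + 0.12·√62500 + 0.12·√40000 = 0.32·170 + 0.44·350 + 0.12·250 + 0.12·200 = 262.4
CE = (262.4)² = 68853.76

$68,853.76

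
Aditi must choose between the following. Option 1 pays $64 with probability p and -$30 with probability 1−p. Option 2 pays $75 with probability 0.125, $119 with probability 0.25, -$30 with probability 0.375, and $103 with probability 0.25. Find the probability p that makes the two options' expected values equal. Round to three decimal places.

p = 0.890

EV(Option 2) = 0.125 × 75 + 0.25 × 119 + 0.375 × (-30) + 0.25 × 103 = 9.375 + 29.75 − 11.25 + 25.75 = 53.625
p·64 + (1−p)·(-30) = 53.625
94p − 30 = 53.625
p = (53.625 + 30) / 94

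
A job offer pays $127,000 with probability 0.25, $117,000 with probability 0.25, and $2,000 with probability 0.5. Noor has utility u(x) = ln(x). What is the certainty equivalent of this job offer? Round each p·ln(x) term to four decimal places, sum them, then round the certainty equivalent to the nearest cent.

E[u] = 0.25·ln(127000) + 0.25·ln(117000) + 0.5·ln(2000) = 2.9380 + 2.9175 + 3.8005 = 9.6560
CE = e^9.6560 ≈ 15615.20

$15,615.20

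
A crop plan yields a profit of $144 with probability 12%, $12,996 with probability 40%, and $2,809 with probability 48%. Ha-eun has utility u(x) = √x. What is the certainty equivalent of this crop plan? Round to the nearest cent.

E[u] = 0.12·√144 + 0.4·√12996 + 0.48·√2809 = 0.12·12 + 0.4·114 + 0.48·53 = 72.48
CE = (72.48)² = 5253.3504

$5,253.35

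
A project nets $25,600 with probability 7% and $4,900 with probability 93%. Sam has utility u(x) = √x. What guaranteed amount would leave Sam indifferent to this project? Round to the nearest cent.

E[u] = 0.07·√25600 + 0.93·√4900 = 0.07·160 + 0.93·70 = 76.3
CE = (76.3)² = 5821.69

$5,821.69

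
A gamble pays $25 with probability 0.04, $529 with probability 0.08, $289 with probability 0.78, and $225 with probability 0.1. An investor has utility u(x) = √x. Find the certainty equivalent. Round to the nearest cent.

E[u] = 0.04·√25 + 0.08·√529 + 0.78·√289 + 0.1·√225 = 0.04·5 + 0.08·23 + 0.78·17 + 0.1·15 = 16.8
CE = (16.8)² = 282.24

$282.24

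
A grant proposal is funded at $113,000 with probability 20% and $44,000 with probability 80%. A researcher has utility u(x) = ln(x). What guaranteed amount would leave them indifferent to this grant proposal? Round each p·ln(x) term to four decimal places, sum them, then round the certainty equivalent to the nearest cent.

$53,135.47

E[u] = 0.2·ln(113000) + 0.8·ln(44000) = 2.3270 + 8.5536 = 10.8806
CE = e^10.8806 ≈ 53135.47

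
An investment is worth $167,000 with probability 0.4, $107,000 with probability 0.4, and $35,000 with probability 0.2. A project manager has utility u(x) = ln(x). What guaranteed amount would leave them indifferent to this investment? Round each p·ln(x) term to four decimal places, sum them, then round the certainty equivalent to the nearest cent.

$102,242.22

E[u] = 0.4·ln(167000) + 0.4·ln(107000) + 0.2·ln(35000) = 4.8103 + 4.6322 + 2.0926 = 11.5351
CE = e^11.5351 ≈ 102242.22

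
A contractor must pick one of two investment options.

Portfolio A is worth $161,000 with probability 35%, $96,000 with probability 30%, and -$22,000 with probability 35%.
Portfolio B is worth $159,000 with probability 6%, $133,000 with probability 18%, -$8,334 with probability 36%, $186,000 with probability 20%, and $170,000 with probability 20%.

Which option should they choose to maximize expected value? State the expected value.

Portfolio B ($101,679.76)

Portfolio A = 0.35 × 161000 + 0.3 × 96000 + 0.35 × (-22000) = 56350 + 28800 − 7700 = 77450
Portfolio B = 0.06 × 159000 + 0.18 × 133000 + 0.36 × (-8334) + 0.2 × 186000 + 0.2 × 170000 = 9540 + 23940 − 3000.24 + 37200 + 34000 = 101679.76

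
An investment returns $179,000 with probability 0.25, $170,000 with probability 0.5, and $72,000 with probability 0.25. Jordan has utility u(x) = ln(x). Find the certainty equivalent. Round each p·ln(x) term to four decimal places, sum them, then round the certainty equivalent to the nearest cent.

$138,926.46

E[u] = 0.25·ln(179000) + 0.5·ln(170000) + 0.25·ln(72000) = 3.0238 + 6.0218 + 2.7961 = 11.8417
CE = e^11.8417 ≈ 138926.46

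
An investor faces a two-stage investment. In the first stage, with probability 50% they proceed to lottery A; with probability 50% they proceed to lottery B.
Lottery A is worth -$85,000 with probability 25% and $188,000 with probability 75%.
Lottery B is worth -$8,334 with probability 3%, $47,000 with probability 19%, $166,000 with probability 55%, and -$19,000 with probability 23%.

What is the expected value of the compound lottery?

EV(A) = 0.25 × (-85000) + 0.75 × 188000 = -21250 + 141000 = 119750
EV(B) = 0.03 × (-8334) + 0.19 × 47000 + 0.55 × 166000 + 0.23 × (-19000) = -250.02 + 8930 + 91300 − 4370 = 95609.98
Overall = 0.5 × 119750 + 0.5 × 95609.98 = 59875 + 47804.99 = 107679.99

$107,679.99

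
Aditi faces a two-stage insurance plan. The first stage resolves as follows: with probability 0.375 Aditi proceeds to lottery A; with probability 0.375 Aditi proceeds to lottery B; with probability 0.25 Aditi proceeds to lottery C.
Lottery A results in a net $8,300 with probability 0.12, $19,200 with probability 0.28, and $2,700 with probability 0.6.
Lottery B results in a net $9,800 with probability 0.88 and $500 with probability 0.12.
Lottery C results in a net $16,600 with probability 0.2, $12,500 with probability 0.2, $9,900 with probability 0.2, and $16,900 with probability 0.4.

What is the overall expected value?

$9,893.50

EV(A) = 0.12 × 8300 + 0.28 × 19200 + 0.6 × 2700 = 996 + 5376 + 1620 = 7992
EV(B) = 0.88 × 9800 + 0.12 × 500 = 8624 + 60 = 8684
EV(C) = 0.2 × 16600 + 0.2 × 12500 + 0.2 × 9900 + 0.4 × 16900 = 3320 + 2500 + 1980 + 6760 = 14560
Overall = 0.375 × 7992 + 0.375 × 8684 + 0.25 × 14560 = 2997 + 3256.5 + 3640 = 9893.5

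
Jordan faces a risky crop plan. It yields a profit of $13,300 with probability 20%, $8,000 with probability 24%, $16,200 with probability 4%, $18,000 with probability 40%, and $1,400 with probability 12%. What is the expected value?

$12,596

EV = 0.2 × 13300 + 0.24 × 8000 + 0.04 × 16200 + 0.4 × 18000 + 0.12 × 1400 = 2660 + 1920 + 648 + 7200 + 168 = 12596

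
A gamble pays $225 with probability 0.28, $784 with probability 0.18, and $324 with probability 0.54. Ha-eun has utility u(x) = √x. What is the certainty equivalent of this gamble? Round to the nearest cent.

$359.48

E[u] = 0.28·√225 + 0.18·√784 + 0.54·√324 = 0.28·15 + 0.18·28 + 0.54·18 = 18.96
CE = (18.96)² = 359.4816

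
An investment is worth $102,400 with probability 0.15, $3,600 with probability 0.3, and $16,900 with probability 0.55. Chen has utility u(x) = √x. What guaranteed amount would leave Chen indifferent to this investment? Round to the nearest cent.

$18,906.25

E[u] = 0.15·√102400 + 0.3·√3600 + 0.55·√16900 = 0.15·320 + 0.3·60 + 0.55·130 = 137.5
CE = (137.5)² = 18906.25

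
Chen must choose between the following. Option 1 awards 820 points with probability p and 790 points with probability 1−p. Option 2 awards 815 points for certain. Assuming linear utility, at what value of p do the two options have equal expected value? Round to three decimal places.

p = 0.833

p·820 + (1−p)·790 = 815
30p + 790 = 815
p = (815 − 790) / 30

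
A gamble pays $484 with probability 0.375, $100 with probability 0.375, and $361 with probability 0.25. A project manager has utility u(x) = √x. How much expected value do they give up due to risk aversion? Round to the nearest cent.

$28.69

E[u] = 0.375·√484 + 0.375·√100 + 0.25·√361 = 0.375·22 + 0.375·10 + 0.25·19 = 16.75
CE = (16.75)² = 280.5625
Risk premium = EV − CE = 309.25 − 280.5625 = 28.6875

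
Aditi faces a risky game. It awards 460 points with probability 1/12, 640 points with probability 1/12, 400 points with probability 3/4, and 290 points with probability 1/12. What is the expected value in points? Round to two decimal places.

415.83 points

EV = 1/12 × 460 + 1/12 × 640 + 3/4 × 400 + 1/12 × 290 = 38.3333 + 53.3333 + 300 + 24.1667 = 415.8333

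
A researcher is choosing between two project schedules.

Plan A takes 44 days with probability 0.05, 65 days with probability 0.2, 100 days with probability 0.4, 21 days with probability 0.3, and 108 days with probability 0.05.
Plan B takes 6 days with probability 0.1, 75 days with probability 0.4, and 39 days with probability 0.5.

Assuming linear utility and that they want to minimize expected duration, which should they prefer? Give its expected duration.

Plan B (50.1 days)

Plan A = 0.05 × 44 + 0.2 × 65 + 0.4 × 100 + 0.3 × 21 + 0.05 × 108 = 2.2 + 13 + 40 + 6.3 + 5.4 = 66.9
Plan B = 0.1 × 6 + 0.4 × 75 + 0.5 × 39 = 0.6 + 30 + 19.5 = 50.1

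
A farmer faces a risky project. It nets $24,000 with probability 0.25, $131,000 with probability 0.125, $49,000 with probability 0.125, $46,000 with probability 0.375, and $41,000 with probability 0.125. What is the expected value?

$50,875

EV = 0.25 × 24000 + 0.125 × 131000 + 0.125 × 49000 + 0.375 × 46000 + 0.125 × 41000 = 6000 + 16375 + 6125 + 17250 + 5125 = 50875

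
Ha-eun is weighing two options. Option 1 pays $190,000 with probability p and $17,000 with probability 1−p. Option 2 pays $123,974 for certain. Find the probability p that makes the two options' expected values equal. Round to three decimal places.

p = 0.618

p·190000 + (1−p)·17000 = 123974
173000p + 17000 = 123974
p = (123974 − 17000) / 173000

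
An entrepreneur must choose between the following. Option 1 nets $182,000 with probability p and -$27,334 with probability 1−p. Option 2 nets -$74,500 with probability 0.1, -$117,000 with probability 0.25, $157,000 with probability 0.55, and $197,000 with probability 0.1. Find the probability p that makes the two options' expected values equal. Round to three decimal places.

EV(Option 2) = 0.1 × (-74500) + 0.25 × (-117000) + 0.55 × 157000 + 0.1 × 197000 = -7450 − 29250 + 86350 + 19700 = 69350
p·182000 + (1−p)·(-27334) = 69350
209334p − 27334 = 69350
p = (69350 + 27334) / 209334

p = 0.462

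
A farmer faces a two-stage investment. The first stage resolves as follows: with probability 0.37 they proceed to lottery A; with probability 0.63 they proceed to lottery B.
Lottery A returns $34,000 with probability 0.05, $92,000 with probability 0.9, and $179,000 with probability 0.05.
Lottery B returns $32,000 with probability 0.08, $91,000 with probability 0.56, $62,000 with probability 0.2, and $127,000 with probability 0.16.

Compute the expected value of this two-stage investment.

EV(A) = 0.05 × 34000 + 0.9 × 92000 + 0.05 × 179000 = 1700 + 82800 + 8950 = 93450
EV(B) = 0.08 × 32000 + 0.56 × 91000 + 0.2 × 62000 + 0.16 × 127000 = 2560 + 50960 + 12400 + 20320 = 86240
Overall = 0.37 × 93450 + 0.63 × 86240 = 34576.5 + 54331.2 = 88907.7

$88,907.70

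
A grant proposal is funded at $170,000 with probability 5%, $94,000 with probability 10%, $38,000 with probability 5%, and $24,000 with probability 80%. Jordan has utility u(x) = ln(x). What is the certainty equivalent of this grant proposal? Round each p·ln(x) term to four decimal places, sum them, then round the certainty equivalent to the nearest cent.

E[u] = 0.05·ln(170000) + 0.1·ln(94000) + 0.05·ln(38000) + 0.8·ln(24000) = 0.6022 + 1.1451 + 0.5273 + 8.0686 = 10.3432
CE = e^10.3432 ≈ 31045.22

$31,045.22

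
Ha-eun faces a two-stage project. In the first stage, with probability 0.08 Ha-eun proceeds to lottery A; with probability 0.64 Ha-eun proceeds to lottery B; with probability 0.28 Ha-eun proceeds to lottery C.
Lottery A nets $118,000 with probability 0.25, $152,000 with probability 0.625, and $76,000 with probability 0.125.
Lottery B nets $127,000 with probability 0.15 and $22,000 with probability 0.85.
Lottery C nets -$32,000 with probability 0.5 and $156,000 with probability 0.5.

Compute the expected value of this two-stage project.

EV(A) = 0.25 × 118000 + 0.625 × 152000 + 0.125 × 76000 = 29500 + 95000 + 9500 = 134000
EV(B) = 0.15 × 127000 + 0.85 × 22000 = 19050 + 18700 = 37750
EV(C) = 0.5 × (-32000) + 0.5 × 156000 = -16000 + 78000 = 62000
Overall = 0.08 × 134000 + 0.64 × 37750 + 0.28 × 62000 = 10720 + 24160 + 17360 = 52240

$52,240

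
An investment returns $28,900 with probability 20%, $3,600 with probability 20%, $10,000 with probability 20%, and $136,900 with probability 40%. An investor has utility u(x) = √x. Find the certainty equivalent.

$45,796

E[u] = 0.2·√28900 + 0.2·√3600 + 0.2·√10000 + 0.4·√136900 = 0.2·170 + 0.2·60 + 0.2·100 + 0.4·370 = 214
CE = (214)² = 45796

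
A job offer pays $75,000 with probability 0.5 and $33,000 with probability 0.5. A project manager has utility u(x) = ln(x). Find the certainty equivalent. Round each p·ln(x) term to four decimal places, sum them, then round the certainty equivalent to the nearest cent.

$49,746.73

E[u] = 0.5·ln(75000) + 0.5·ln(33000) = 5.6126 + 5.2021 = 10.8147
CE = e^10.8147 ≈ 49746.73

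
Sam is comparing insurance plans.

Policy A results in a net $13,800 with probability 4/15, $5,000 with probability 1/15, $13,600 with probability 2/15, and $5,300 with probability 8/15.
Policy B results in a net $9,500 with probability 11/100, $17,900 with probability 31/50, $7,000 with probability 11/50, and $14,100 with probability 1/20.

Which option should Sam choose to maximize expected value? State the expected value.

Policy A = 4/15 × 13800 + 1/15 × 5000 + 2/15 × 13600 + 8/15 × 5300 = 3680 + 333.3333 + 1813.3333 + 2826.6667 = 8653.3333
Policy B = 11/100 × 9500 + 31/50 × 17900 + 11/50 × 7000 + 1/20 × 14100 = 1045 + 11098 + 1540 + 705 = 14388

Policy B ($14,388)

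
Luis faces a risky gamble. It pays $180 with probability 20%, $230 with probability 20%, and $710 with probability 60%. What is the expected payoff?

EV = 0.2 × 180 + 0.2 × 230 + 0.6 × 710 = 36 + 46 + 426 = 508

$508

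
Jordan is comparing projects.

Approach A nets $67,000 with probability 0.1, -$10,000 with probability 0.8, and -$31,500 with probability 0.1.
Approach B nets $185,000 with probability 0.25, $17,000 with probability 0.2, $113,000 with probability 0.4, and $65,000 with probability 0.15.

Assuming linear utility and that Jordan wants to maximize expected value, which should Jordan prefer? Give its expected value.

Approach B ($104,600)

Approach A = 0.1 × 67000 + 0.8 × (-10000) + 0.1 × (-31500) = 6700 − 8000 − 3150 = -4450
Approach B = 0.25 × 185000 + 0.2 × 17000 + 0.4 × 113000 + 0.15 × 65000 = 46250 + 3400 + 45200 + 9750 = 104600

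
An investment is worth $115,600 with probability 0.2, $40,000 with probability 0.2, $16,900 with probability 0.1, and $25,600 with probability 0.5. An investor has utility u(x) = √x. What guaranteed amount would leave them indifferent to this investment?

$40,401

E[u] = 0.2·√115600 + 0.2·√40000 + 0.1·√16900 + 0.5·√25600 = 0.2·340 + 0.2·200 + 0.1·130 + 0.5·160 = 201
CE = (201)² = 40401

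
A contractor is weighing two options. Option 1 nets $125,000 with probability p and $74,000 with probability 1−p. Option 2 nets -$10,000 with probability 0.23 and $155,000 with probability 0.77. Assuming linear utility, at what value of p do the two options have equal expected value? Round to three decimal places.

EV(Option 2) = 0.23 × (-10000) + 0.77 × 155000 = -2300 + 119350 = 117050
p·125000 + (1−p)·74000 = 117050
51000p + 74000 = 117050
p = (117050 − 74000) / 51000

p = 0.844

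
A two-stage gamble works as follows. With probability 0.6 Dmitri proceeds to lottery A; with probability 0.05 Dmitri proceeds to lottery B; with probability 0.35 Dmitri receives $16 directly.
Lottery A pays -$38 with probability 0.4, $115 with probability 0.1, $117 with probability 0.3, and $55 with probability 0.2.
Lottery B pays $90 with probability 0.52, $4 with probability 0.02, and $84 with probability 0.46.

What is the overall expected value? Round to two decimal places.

$35.32

EV(A) = 0.4 × (-38) + 0.1 × 115 + 0.3 × 117 + 0.2 × 55 = -15.2 + 11.5 + 35.1 + 11 = 42.4
EV(B) = 0.52 × 90 + 0.02 × 4 + 0.46 × 84 = 46.8 + 0.08 + 38.64 = 85.52
Branch C: 16 (certain)
Overall = 0.6 × 42.4 + 0.05 × 85.52 + 0.35 × 16 = 25.44 + 4.276 + 5.6 = 35.316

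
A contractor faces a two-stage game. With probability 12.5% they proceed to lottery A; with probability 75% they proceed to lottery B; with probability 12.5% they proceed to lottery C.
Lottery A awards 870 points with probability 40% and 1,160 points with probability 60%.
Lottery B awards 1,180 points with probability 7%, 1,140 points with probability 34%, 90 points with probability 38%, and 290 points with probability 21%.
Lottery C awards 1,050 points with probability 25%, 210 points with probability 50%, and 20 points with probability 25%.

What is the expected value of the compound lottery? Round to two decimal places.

601.04 points

EV(A) = 0.4 × 870 + 0.6 × 1160 = 348 + 696 = 1044
EV(B) = 0.07 × 1180 + 0.34 × 1140 + 0.38 × 90 + 0.21 × 290 = 82.6 + 387.6 + 34.2 + 60.9 = 565.3
EV(C) = 0.25 × 1050 + 0.5 × 210 + 0.25 × 20 = 262.5 + 105 + 5 = 372.5
Overall = 0.125 × 1044 + 0.75 × 565.3 + 0.125 × 372.5 = 130.5 + 423.975 + 46.5625 = 601.0375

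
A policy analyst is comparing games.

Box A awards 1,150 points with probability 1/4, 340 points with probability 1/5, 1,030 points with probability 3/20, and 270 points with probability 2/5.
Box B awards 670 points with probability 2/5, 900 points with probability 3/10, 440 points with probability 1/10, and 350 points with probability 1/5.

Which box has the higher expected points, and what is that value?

Box B (652 points)

Box A = 1/4 × 1150 + 1/5 × 340 + 3/20 × 1030 + 2/5 × 270 = 287.5 + 68 + 154.5 + 108 = 618
Box B = 2/5 × 670 + 3/10 × 900 + 1/10 × 440 + 1/5 × 350 = 268 + 270 + 44 + 70 = 652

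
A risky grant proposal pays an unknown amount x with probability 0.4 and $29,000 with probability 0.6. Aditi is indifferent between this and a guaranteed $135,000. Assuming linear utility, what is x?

0.4·x + 0.6·29000 = 135000
0.4·x = 135000 − 17400 = 117600
x = 117600 / 0.4 = 294000

x = $294,000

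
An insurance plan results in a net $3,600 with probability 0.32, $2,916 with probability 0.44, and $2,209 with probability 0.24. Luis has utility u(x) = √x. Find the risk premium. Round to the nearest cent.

$23.22

E[u] = 0.32·√3600 + 0.44·√2916 + 0.24·√2209 = 0.32·60 + 0.44·54 + 0.24·47 = 54.24
CE = (54.24)² = 2941.9776
Risk premium = EV − CE = 2965.2 − 2941.9776 = 23.2224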